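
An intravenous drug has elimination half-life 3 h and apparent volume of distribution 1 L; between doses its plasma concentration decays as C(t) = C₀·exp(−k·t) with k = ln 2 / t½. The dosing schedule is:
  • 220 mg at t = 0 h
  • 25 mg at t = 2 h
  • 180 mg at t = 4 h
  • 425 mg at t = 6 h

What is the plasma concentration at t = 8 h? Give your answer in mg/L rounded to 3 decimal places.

k = ln 2 / 3 = 0.23105 per h
Dose 1 (220 mg at t=0 h): 220·exp(−0.23105·8) = 34.648 mg/L
Dose 2 (25 mg at t=2 h): 25·exp(−0.23105·6) = 6.250 mg/L
Dose 3 (180 mg at t=4 h): 180·exp(−0.23105·4) = 71.433 mg/L
Dose 4 (425 mg at t=6 h): 425·exp(−0.23105·2) = 267.733 mg/L
C(8) = 34.648 + 6.250 + 71.433 + 267.733 = 380.064 mg/L

380.064 mg/L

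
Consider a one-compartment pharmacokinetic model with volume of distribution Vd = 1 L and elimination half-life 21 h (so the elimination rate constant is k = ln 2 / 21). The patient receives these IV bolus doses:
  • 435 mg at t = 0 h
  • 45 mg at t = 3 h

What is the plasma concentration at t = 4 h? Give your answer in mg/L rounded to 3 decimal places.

424.737 mg/L

k = ln 2 / 21 = 0.03301 per h
Dose 1 (435 mg at t=0 h): 435·exp(−0.03301·4) = 381.198 mg/L
Dose 2 (45 mg at t=3 h): 45·exp(−0.03301·1) = 43.539 mg/L
C(4) = 381.198 + 43.539 = 424.737 mg/L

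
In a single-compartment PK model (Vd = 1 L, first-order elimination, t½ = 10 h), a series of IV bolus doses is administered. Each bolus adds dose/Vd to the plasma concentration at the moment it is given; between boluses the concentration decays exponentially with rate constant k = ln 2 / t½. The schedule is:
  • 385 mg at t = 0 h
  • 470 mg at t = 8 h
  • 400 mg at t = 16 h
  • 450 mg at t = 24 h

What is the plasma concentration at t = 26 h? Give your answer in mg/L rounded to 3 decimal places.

790.221 mg/L

k = ln 2 / 10 = 0.06931 per h
Dose 1 (385 mg at t=0 h): 385·exp(−0.06931·26) = 63.501 mg/L
Dose 2 (470 mg at t=8 h): 470·exp(−0.06931·18) = 134.972 mg/L
Dose 3 (400 mg at t=16 h): 400·exp(−0.06931·10) = 200.000 mg/L
Dose 4 (450 mg at t=24 h): 450·exp(−0.06931·2) = 391.748 mg/L
C(26) = 63.501 + 134.972 + 200.000 + 391.748 = 790.221 mg/L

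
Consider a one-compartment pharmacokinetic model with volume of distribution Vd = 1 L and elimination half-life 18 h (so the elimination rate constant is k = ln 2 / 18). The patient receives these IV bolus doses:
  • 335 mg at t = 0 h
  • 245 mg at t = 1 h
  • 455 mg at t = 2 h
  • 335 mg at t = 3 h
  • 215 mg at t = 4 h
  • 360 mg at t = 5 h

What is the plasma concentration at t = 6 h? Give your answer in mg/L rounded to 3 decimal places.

k = ln 2 / 18 = 0.03851 per h
Dose 1 (335 mg at t=0 h): 335·exp(−0.03851·6) = 265.890 mg/L
Dose 2 (245 mg at t=1 h): 245·exp(−0.03851·5) = 202.091 mg/L
Dose 3 (455 mg at t=2 h): 455·exp(−0.03851·4) = 390.046 mg/L
Dose 4 (335 mg at t=3 h): 335·exp(−0.03851·3) = 298.451 mg/L
Dose 5 (215 mg at t=4 h): 215·exp(−0.03851·2) = 199.063 mg/L
Dose 6 (360 mg at t=5 h): 360·exp(−0.03851·1) = 346.401 mg/L
C(6) = 265.890 + 202.091 + 390.046 + 298.451 + 199.063 + 346.401 = 1701.941 mg/L

1701.941 mg/L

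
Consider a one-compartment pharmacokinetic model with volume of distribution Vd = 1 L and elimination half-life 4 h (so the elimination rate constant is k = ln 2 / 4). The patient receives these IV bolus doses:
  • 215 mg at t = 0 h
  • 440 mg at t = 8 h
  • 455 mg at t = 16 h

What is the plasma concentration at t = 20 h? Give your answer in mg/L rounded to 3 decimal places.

289.219 mg/L

k = ln 2 / 4 = 0.17329 per h
Dose 1 (215 mg at t=0 h): 215·exp(−0.17329·20) = 6.719 mg/L
Dose 2 (440 mg at t=8 h): 440·exp(−0.17329·12) = 55.000 mg/L
Dose 3 (455 mg at t=16 h): 455·exp(−0.17329·4) = 227.500 mg/L
C(20) = 6.719 + 55.000 + 227.500 = 289.219 mg/L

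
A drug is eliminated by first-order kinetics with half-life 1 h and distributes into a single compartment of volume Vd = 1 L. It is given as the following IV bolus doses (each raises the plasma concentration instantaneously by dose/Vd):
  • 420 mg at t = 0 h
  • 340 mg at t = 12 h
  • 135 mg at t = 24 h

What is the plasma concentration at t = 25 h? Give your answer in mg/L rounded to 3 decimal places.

k = ln 2 / 1 = 0.69315 per h
Dose 1 (420 mg at t=0 h): 420·exp(−0.69315·25) = 0.000 mg/L
Dose 2 (340 mg at t=12 h): 340·exp(−0.69315·13) = 0.042 mg/L
Dose 3 (135 mg at t=24 h): 135·exp(−0.69315·1) = 67.500 mg/L
C(25) = 0.000 + 0.042 + 67.500 = 67.542 mg/L

67.542 mg/L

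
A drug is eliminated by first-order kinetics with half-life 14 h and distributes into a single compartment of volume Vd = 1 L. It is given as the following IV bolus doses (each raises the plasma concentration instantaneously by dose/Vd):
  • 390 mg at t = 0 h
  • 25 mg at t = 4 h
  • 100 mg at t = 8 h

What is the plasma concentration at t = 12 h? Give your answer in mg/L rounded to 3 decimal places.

314.155 mg/L

k = ln 2 / 14 = 0.04951 per h
Dose 1 (390 mg at t=0 h): 390·exp(−0.04951·12) = 215.297 mg/L
Dose 2 (25 mg at t=4 h): 25·exp(−0.04951·8) = 16.824 mg/L
Dose 3 (100 mg at t=8 h): 100·exp(−0.04951·4) = 82.034 mg/L
C(12) = 215.297 + 16.824 + 82.034 = 314.155 mg/L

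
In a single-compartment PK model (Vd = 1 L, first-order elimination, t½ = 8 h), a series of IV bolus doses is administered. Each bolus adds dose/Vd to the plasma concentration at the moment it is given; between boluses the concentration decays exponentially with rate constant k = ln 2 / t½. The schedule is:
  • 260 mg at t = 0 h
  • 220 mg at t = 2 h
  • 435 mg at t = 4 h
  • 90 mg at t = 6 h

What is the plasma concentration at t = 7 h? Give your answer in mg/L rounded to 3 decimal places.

702.380 mg/L

k = ln 2 / 8 = 0.08664 per h
Dose 1 (260 mg at t=0 h): 260·exp(−0.08664·7) = 141.766 mg/L
Dose 2 (220 mg at t=2 h): 220·exp(−0.08664·5) = 142.652 mg/L
Dose 3 (435 mg at t=4 h): 435·exp(−0.08664·3) = 335.431 mg/L
Dose 4 (90 mg at t=6 h): 90·exp(−0.08664·1) = 82.530 mg/L
C(7) = 141.766 + 142.652 + 335.431 + 82.530 = 702.380 mg/L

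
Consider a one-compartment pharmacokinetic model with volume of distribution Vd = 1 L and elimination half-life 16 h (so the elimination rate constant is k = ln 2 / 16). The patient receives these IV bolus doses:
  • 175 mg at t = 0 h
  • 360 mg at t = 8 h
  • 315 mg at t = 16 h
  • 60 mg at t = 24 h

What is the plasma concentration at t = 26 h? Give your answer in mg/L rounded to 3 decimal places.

k = ln 2 / 16 = 0.04332 per h
Dose 1 (175 mg at t=0 h): 175·exp(−0.04332·26) = 56.737 mg/L
Dose 2 (360 mg at t=8 h): 360·exp(−0.04332·18) = 165.061 mg/L
Dose 3 (315 mg at t=16 h): 315·exp(−0.04332·10) = 204.252 mg/L
Dose 4 (60 mg at t=24 h): 60·exp(−0.04332·2) = 55.020 mg/L
C(26) = 56.737 + 165.061 + 204.252 + 55.020 = 481.070 mg/L

481.070 mg/L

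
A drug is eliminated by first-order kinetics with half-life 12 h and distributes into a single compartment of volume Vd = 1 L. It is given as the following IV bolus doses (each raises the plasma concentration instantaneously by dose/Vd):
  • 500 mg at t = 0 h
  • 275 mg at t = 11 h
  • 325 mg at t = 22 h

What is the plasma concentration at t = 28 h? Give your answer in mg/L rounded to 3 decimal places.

k = ln 2 / 12 = 0.05776 per h
Dose 1 (500 mg at t=0 h): 500·exp(−0.05776·28) = 99.213 mg/L
Dose 2 (275 mg at t=11 h): 275·exp(−0.05776·17) = 103.009 mg/L
Dose 3 (325 mg at t=22 h): 325·exp(−0.05776·6) = 229.810 mg/L
C(28) = 99.213 + 103.009 + 229.810 = 432.031 mg/L

432.031 mg/L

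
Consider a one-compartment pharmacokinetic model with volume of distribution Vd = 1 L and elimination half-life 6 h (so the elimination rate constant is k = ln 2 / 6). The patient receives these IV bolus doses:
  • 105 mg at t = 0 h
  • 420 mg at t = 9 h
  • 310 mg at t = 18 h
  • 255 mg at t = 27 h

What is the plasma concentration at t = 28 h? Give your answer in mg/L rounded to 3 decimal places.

k = ln 2 / 6 = 0.11552 per h
Dose 1 (105 mg at t=0 h): 105·exp(−0.11552·28) = 4.134 mg/L
Dose 2 (420 mg at t=9 h): 420·exp(−0.11552·19) = 46.772 mg/L
Dose 3 (310 mg at t=18 h): 310·exp(−0.11552·10) = 97.644 mg/L
Dose 4 (255 mg at t=27 h): 255·exp(−0.11552·1) = 227.179 mg/L
C(28) = 4.134 + 46.772 + 97.644 + 227.179 = 375.729 mg/L

375.729 mg/L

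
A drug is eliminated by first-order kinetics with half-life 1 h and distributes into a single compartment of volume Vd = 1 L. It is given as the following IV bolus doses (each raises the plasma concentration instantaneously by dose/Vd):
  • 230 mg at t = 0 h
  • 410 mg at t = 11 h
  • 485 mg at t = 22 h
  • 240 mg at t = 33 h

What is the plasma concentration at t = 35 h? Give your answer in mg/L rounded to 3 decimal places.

k = ln 2 / 1 = 0.69315 per h
Dose 1 (230 mg at t=0 h): 230·exp(−0.69315·35) = 0.000 mg/L
Dose 2 (410 mg at t=11 h): 410·exp(−0.69315·24) = 0.000 mg/L
Dose 3 (485 mg at t=22 h): 485·exp(−0.69315·13) = 0.059 mg/L
Dose 4 (240 mg at t=33 h): 240·exp(−0.69315·2) = 60.000 mg/L
C(35) = 0.000 + 0.000 + 0.059 + 60.000 = 60.059 mg/L

60.059 mg/L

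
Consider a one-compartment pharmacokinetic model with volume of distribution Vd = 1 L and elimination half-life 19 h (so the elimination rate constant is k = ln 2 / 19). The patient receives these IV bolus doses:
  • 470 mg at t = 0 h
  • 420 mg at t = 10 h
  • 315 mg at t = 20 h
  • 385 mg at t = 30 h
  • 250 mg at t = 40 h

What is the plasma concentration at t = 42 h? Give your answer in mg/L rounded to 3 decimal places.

k = ln 2 / 19 = 0.03648 per h
Dose 1 (470 mg at t=0 h): 470·exp(−0.03648·42) = 101.546 mg/L
Dose 2 (420 mg at t=10 h): 420·exp(−0.03648·32) = 130.693 mg/L
Dose 3 (315 mg at t=20 h): 315·exp(−0.03648·22) = 141.172 mg/L
Dose 4 (385 mg at t=30 h): 385·exp(−0.03648·12) = 248.506 mg/L
Dose 5 (250 mg at t=40 h): 250·exp(−0.03648·2) = 232.409 mg/L
C(42) = 101.546 + 130.693 + 141.172 + 248.506 + 232.409 = 854.326 mg/L

854.326 mg/L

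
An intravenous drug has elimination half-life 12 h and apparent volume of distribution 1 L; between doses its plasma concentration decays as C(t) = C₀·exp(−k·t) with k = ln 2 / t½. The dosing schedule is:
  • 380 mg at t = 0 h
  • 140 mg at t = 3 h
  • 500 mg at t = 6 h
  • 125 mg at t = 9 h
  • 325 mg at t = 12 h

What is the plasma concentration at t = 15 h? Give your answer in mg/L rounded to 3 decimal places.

k = ln 2 / 12 = 0.05776 per h
Dose 1 (380 mg at t=0 h): 380·exp(−0.05776·15) = 159.770 mg/L
Dose 2 (140 mg at t=3 h): 140·exp(−0.05776·12) = 70.000 mg/L
Dose 3 (500 mg at t=6 h): 500·exp(−0.05776·9) = 297.302 mg/L
Dose 4 (125 mg at t=9 h): 125·exp(−0.05776·6) = 88.388 mg/L
Dose 5 (325 mg at t=12 h): 325·exp(−0.05776·3) = 273.291 mg/L
C(15) = 159.770 + 70.000 + 297.302 + 88.388 + 273.291 = 888.752 mg/L

888.752 mg/L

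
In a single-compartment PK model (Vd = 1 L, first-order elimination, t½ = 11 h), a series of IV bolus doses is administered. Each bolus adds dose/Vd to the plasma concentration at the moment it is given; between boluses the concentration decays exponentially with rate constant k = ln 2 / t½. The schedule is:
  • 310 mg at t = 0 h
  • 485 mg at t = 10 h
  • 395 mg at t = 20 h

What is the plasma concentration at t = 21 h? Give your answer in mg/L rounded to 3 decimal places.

k = ln 2 / 11 = 0.06301 per h
Dose 1 (310 mg at t=0 h): 310·exp(−0.06301·21) = 82.541 mg/L
Dose 2 (485 mg at t=10 h): 485·exp(−0.06301·11) = 242.500 mg/L
Dose 3 (395 mg at t=20 h): 395·exp(−0.06301·1) = 370.878 mg/L
C(21) = 82.541 + 242.500 + 370.878 = 695.918 mg/L

695.918 mg/L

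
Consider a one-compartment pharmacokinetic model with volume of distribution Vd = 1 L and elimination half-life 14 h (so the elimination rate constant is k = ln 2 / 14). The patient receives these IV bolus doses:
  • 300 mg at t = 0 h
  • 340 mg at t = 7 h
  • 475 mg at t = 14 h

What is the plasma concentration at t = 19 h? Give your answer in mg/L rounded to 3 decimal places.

k = ln 2 / 14 = 0.04951 per h
Dose 1 (300 mg at t=0 h): 300·exp(−0.04951·19) = 117.106 mg/L
Dose 2 (340 mg at t=7 h): 340·exp(−0.04951·12) = 187.695 mg/L
Dose 3 (475 mg at t=14 h): 475·exp(−0.04951·5) = 370.837 mg/L
C(19) = 117.106 + 187.695 + 370.837 = 675.638 mg/L

675.638 mg/L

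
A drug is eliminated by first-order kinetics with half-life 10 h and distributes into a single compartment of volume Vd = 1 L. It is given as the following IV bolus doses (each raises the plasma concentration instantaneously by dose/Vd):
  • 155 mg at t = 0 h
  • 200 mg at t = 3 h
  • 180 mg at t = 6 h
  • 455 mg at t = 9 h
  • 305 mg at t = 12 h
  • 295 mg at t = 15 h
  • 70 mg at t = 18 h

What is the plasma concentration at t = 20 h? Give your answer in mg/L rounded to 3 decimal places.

k = ln 2 / 10 = 0.06931 per h
Dose 1 (155 mg at t=0 h): 155·exp(−0.06931·20) = 38.750 mg/L
Dose 2 (200 mg at t=3 h): 200·exp(−0.06931·17) = 61.557 mg/L
Dose 3 (180 mg at t=6 h): 180·exp(−0.06931·14) = 68.207 mg/L
Dose 4 (455 mg at t=9 h): 455·exp(−0.06931·11) = 212.265 mg/L
Dose 5 (305 mg at t=12 h): 305·exp(−0.06931·8) = 175.176 mg/L
Dose 6 (295 mg at t=15 h): 295·exp(−0.06931·5) = 208.597 mg/L
Dose 7 (70 mg at t=18 h): 70·exp(−0.06931·2) = 60.939 mg/L
C(20) = 38.750 + 61.557 + 68.207 + 212.265 + 175.176 + 208.597 + 60.939 = 825.491 mg/L

825.491 mg/L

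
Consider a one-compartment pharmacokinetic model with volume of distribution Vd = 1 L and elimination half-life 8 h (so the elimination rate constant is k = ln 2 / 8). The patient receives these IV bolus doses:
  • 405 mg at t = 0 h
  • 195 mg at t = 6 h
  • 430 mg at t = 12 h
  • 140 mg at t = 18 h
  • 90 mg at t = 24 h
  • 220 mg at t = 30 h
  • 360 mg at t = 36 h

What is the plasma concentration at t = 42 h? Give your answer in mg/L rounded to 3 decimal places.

k = ln 2 / 8 = 0.08664 per h
Dose 1 (405 mg at t=0 h): 405·exp(−0.08664·42) = 10.643 mg/L
Dose 2 (195 mg at t=6 h): 195·exp(−0.08664·36) = 8.618 mg/L
Dose 3 (430 mg at t=12 h): 430·exp(−0.08664·30) = 31.960 mg/L
Dose 4 (140 mg at t=18 h): 140·exp(−0.08664·24) = 17.500 mg/L
Dose 5 (90 mg at t=24 h): 90·exp(−0.08664·18) = 18.920 mg/L
Dose 6 (220 mg at t=30 h): 220·exp(−0.08664·12) = 77.782 mg/L
Dose 7 (360 mg at t=36 h): 360·exp(−0.08664·6) = 214.057 mg/L
C(42) = 10.643 + 8.618 + 31.960 + 17.500 + 18.920 + 77.782 + 214.057 = 379.480 mg/L

379.480 mg/L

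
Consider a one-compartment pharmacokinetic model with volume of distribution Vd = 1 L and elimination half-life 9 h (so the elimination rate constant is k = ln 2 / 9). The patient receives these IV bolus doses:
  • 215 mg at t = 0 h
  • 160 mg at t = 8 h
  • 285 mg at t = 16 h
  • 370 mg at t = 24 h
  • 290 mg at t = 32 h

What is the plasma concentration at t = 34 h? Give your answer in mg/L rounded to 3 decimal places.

k = ln 2 / 9 = 0.07702 per h
Dose 1 (215 mg at t=0 h): 215·exp(−0.07702·34) = 15.675 mg/L
Dose 2 (160 mg at t=8 h): 160·exp(−0.07702·26) = 21.601 mg/L
Dose 3 (285 mg at t=16 h): 285·exp(−0.07702·18) = 71.250 mg/L
Dose 4 (370 mg at t=24 h): 370·exp(−0.07702·10) = 171.287 mg/L
Dose 5 (290 mg at t=32 h): 290·exp(−0.07702·2) = 248.601 mg/L
C(34) = 15.675 + 21.601 + 71.250 + 171.287 + 248.601 = 528.414 mg/L

528.414 mg/L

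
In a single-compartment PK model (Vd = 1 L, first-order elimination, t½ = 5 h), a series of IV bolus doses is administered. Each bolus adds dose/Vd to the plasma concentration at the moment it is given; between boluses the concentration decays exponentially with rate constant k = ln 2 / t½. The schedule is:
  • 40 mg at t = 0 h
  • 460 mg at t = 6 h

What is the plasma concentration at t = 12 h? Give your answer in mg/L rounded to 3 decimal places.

207.805 mg/L

k = ln 2 / 5 = 0.13863 per h
Dose 1 (40 mg at t=0 h): 40·exp(−0.13863·12) = 7.579 mg/L
Dose 2 (460 mg at t=6 h): 460·exp(−0.13863·6) = 200.227 mg/L
C(12) = 7.579 + 200.227 = 207.805 mg/L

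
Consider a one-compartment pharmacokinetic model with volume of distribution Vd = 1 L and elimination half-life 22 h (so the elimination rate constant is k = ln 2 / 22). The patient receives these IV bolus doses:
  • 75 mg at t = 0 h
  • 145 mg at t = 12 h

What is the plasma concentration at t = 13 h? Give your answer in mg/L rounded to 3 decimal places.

k = ln 2 / 22 = 0.03151 per h
Dose 1 (75 mg at t=0 h): 75·exp(−0.03151·13) = 49.794 mg/L
Dose 2 (145 mg at t=12 h): 145·exp(−0.03151·1) = 140.503 mg/L
C(13) = 49.794 + 140.503 = 190.297 mg/L

190.297 mg/L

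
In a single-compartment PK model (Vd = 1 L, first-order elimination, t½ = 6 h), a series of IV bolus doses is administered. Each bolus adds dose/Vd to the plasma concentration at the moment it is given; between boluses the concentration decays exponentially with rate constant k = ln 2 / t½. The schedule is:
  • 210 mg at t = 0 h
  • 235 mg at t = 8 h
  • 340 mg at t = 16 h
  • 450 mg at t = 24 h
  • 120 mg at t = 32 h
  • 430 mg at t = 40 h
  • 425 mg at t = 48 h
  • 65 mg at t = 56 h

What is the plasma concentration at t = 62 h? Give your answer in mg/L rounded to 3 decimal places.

k = ln 2 / 6 = 0.11552 per h
Dose 1 (210 mg at t=0 h): 210·exp(−0.11552·62) = 0.163 mg/L
Dose 2 (235 mg at t=8 h): 235·exp(−0.11552·54) = 0.459 mg/L
Dose 3 (340 mg at t=16 h): 340·exp(−0.11552·46) = 1.673 mg/L
Dose 4 (450 mg at t=24 h): 450·exp(−0.11552·38) = 5.581 mg/L
Dose 5 (120 mg at t=32 h): 120·exp(−0.11552·30) = 3.750 mg/L
Dose 6 (430 mg at t=40 h): 430·exp(−0.11552·22) = 33.860 mg/L
Dose 7 (425 mg at t=48 h): 425·exp(−0.11552·14) = 84.331 mg/L
Dose 8 (65 mg at t=56 h): 65·exp(−0.11552·6) = 32.500 mg/L
C(62) = 0.163 + 0.459 + 1.673 + 5.581 + 3.750 + 33.860 + 84.331 + 32.500 = 162.317 mg/L

162.317 mg/L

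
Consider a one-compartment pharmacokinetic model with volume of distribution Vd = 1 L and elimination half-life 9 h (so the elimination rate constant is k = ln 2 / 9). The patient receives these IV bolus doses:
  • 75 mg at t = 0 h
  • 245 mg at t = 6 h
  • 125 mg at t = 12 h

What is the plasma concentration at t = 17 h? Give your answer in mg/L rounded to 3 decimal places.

k = ln 2 / 9 = 0.07702 per h
Dose 1 (75 mg at t=0 h): 75·exp(−0.07702·17) = 20.251 mg/L
Dose 2 (245 mg at t=6 h): 245·exp(−0.07702·11) = 105.012 mg/L
Dose 3 (125 mg at t=12 h): 125·exp(−0.07702·5) = 85.049 mg/L
C(17) = 20.251 + 105.012 + 85.049 = 210.313 mg/L

210.313 mg/L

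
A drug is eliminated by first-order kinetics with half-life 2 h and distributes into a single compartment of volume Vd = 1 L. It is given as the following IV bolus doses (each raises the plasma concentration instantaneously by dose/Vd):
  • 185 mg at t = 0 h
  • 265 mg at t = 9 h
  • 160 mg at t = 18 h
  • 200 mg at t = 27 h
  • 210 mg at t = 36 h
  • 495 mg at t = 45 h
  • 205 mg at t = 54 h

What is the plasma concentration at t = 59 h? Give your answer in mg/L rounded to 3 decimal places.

k = ln 2 / 2 = 0.34657 per h
Dose 1 (185 mg at t=0 h): 185·exp(−0.34657·59) = 0.000 mg/L
Dose 2 (265 mg at t=9 h): 265·exp(−0.34657·50) = 0.000 mg/L
Dose 3 (160 mg at t=18 h): 160·exp(−0.34657·41) = 0.000 mg/L
Dose 4 (200 mg at t=27 h): 200·exp(−0.34657·32) = 0.003 mg/L
Dose 5 (210 mg at t=36 h): 210·exp(−0.34657·23) = 0.073 mg/L
Dose 6 (495 mg at t=45 h): 495·exp(−0.34657·14) = 3.867 mg/L
Dose 7 (205 mg at t=54 h): 205·exp(−0.34657·5) = 36.239 mg/L
C(59) = 0.000 + 0.000 + 0.000 + 0.003 + 0.073 + 3.867 + 36.239 = 40.182 mg/L

40.182 mg/L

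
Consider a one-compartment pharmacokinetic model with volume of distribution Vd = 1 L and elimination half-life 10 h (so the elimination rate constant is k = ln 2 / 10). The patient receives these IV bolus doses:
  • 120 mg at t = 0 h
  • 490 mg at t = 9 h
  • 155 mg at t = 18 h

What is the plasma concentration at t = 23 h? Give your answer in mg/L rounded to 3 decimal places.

319.644 mg/L

k = ln 2 / 10 = 0.06931 per h
Dose 1 (120 mg at t=0 h): 120·exp(−0.06931·23) = 24.368 mg/L
Dose 2 (490 mg at t=9 h): 490·exp(−0.06931·14) = 185.675 mg/L
Dose 3 (155 mg at t=18 h): 155·exp(−0.06931·5) = 109.602 mg/L
C(23) = 24.368 + 185.675 + 109.602 = 319.644 mg/L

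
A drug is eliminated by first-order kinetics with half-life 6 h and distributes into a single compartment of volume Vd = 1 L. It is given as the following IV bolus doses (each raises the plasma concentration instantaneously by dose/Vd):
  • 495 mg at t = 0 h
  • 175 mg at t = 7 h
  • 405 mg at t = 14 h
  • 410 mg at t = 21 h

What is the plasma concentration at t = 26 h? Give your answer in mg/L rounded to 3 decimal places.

k = ln 2 / 6 = 0.11552 per h
Dose 1 (495 mg at t=0 h): 495·exp(−0.11552·26) = 24.555 mg/L
Dose 2 (175 mg at t=7 h): 175·exp(−0.11552·19) = 19.488 mg/L
Dose 3 (405 mg at t=14 h): 405·exp(−0.11552·12) = 101.250 mg/L
Dose 4 (410 mg at t=21 h): 410·exp(−0.11552·5) = 230.105 mg/L
C(26) = 24.555 + 19.488 + 101.250 + 230.105 = 375.398 mg/L

375.398 mg/L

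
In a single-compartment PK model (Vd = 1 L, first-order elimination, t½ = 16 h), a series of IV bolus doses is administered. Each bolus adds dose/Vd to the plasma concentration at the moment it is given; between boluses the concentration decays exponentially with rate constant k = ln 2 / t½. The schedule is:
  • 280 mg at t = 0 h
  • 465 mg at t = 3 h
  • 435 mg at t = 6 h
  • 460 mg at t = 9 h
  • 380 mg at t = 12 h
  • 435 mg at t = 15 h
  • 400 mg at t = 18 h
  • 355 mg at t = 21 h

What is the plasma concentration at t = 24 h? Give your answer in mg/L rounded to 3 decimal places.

k = ln 2 / 16 = 0.04332 per h
Dose 1 (280 mg at t=0 h): 280·exp(−0.04332·24) = 98.995 mg/L
Dose 2 (465 mg at t=3 h): 465·exp(−0.04332·21) = 187.220 mg/L
Dose 3 (435 mg at t=6 h): 435·exp(−0.04332·18) = 199.448 mg/L
Dose 4 (460 mg at t=9 h): 460·exp(−0.04332·15) = 240.183 mg/L
Dose 5 (380 mg at t=12 h): 380·exp(−0.04332·12) = 225.949 mg/L
Dose 6 (435 mg at t=15 h): 435·exp(−0.04332·9) = 294.551 mg/L
Dose 7 (400 mg at t=18 h): 400·exp(−0.04332·6) = 308.442 mg/L
Dose 8 (355 mg at t=21 h): 355·exp(−0.04332·3) = 311.735 mg/L
C(24) = 98.995 + 187.220 + 199.448 + 240.183 + 225.949 + 294.551 + 308.442 + 311.735 = 1866.523 mg/L

1866.523 mg/L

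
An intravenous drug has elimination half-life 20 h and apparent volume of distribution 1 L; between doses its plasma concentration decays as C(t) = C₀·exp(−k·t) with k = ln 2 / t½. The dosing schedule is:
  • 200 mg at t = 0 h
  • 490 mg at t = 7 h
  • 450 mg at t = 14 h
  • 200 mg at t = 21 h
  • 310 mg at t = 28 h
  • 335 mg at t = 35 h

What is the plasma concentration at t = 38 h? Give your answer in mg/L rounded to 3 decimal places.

1048.881 mg/L

k = ln 2 / 20 = 0.03466 per h
Dose 1 (200 mg at t=0 h): 200·exp(−0.03466·38) = 53.589 mg/L
Dose 2 (490 mg at t=7 h): 490·exp(−0.03466·31) = 167.340 mg/L
Dose 3 (450 mg at t=14 h): 450·exp(−0.03466·24) = 195.874 mg/L
Dose 4 (200 mg at t=21 h): 200·exp(−0.03466·17) = 110.957 mg/L
Dose 5 (310 mg at t=28 h): 310·exp(−0.03466·10) = 219.203 mg/L
Dose 6 (335 mg at t=35 h): 335·exp(−0.03466·3) = 301.919 mg/L
C(38) = 53.589 + 167.340 + 195.874 + 110.957 + 219.203 + 301.919 = 1048.881 mg/L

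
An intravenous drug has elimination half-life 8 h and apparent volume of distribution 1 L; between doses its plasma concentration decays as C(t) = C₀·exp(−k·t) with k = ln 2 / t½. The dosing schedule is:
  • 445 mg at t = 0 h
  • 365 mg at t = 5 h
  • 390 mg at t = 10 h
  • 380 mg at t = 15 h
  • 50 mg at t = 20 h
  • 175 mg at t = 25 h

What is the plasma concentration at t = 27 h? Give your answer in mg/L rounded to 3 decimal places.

k = ln 2 / 8 = 0.08664 per h
Dose 1 (445 mg at t=0 h): 445·exp(−0.08664·27) = 42.893 mg/L
Dose 2 (365 mg at t=5 h): 365·exp(−0.08664·22) = 54.258 mg/L
Dose 3 (390 mg at t=10 h): 390·exp(−0.08664·17) = 89.408 mg/L
Dose 4 (380 mg at t=15 h): 380·exp(−0.08664·12) = 134.350 mg/L
Dose 5 (50 mg at t=20 h): 50·exp(−0.08664·7) = 27.263 mg/L
Dose 6 (175 mg at t=25 h): 175·exp(−0.08664·2) = 147.157 mg/L
C(27) = 42.893 + 54.258 + 89.408 + 134.350 + 27.263 + 147.157 = 495.328 mg/L

495.328 mg/L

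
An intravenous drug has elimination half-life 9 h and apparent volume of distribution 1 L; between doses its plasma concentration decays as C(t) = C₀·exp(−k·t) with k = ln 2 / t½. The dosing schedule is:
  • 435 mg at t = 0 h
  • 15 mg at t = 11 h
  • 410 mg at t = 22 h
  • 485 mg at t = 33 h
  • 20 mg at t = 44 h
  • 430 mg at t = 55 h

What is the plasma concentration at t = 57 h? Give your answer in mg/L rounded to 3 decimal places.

485.852 mg/L

k = ln 2 / 9 = 0.07702 per h
Dose 1 (435 mg at t=0 h): 435·exp(−0.07702·57) = 5.395 mg/L
Dose 2 (15 mg at t=11 h): 15·exp(−0.07702·46) = 0.434 mg/L
Dose 3 (410 mg at t=22 h): 410·exp(−0.07702·35) = 27.677 mg/L
Dose 4 (485 mg at t=33 h): 485·exp(−0.07702·24) = 76.383 mg/L
Dose 5 (20 mg at t=44 h): 20·exp(−0.07702·13) = 7.349 mg/L
Dose 6 (430 mg at t=55 h): 430·exp(−0.07702·2) = 368.615 mg/L
C(57) = 5.395 + 0.434 + 27.677 + 76.383 + 7.349 + 368.615 = 485.852 mg/L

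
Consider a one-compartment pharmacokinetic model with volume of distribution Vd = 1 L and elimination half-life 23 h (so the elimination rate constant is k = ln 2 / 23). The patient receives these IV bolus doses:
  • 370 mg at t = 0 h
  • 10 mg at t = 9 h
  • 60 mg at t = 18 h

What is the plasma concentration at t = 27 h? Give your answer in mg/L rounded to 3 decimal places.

k = ln 2 / 23 = 0.03014 per h
Dose 1 (370 mg at t=0 h): 370·exp(−0.03014·27) = 163.990 mg/L
Dose 2 (10 mg at t=9 h): 10·exp(−0.03014·18) = 5.813 mg/L
Dose 3 (60 mg at t=18 h): 60·exp(−0.03014·9) = 45.746 mg/L
C(27) = 163.990 + 5.813 + 45.746 = 215.550 mg/L

215.550 mg/L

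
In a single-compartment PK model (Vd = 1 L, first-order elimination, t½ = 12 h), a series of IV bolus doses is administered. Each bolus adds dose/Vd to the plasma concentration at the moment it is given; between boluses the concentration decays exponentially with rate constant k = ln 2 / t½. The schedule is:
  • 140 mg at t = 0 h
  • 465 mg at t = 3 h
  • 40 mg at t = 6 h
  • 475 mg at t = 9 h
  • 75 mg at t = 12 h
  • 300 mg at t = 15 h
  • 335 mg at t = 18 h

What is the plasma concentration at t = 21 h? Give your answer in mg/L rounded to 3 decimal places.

998.770 mg/L

k = ln 2 / 12 = 0.05776 per h
Dose 1 (140 mg at t=0 h): 140·exp(−0.05776·21) = 41.622 mg/L
Dose 2 (465 mg at t=3 h): 465·exp(−0.05776·18) = 164.402 mg/L
Dose 3 (40 mg at t=6 h): 40·exp(−0.05776·15) = 16.818 mg/L
Dose 4 (475 mg at t=9 h): 475·exp(−0.05776·12) = 237.500 mg/L
Dose 5 (75 mg at t=12 h): 75·exp(−0.05776·9) = 44.595 mg/L
Dose 6 (300 mg at t=15 h): 300·exp(−0.05776·6) = 212.132 mg/L
Dose 7 (335 mg at t=18 h): 335·exp(−0.05776·3) = 281.700 mg/L
C(21) = 41.622 + 164.402 + 16.818 + 237.500 + 44.595 + 212.132 + 281.700 = 998.770 mg/L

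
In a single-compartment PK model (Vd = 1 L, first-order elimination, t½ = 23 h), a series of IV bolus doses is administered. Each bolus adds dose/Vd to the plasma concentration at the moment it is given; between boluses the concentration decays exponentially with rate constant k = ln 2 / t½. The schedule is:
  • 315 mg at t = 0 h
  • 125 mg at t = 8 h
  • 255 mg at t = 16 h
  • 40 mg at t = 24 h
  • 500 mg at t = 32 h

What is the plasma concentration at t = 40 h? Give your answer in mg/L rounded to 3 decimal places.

683.307 mg/L

k = ln 2 / 23 = 0.03014 per h
Dose 1 (315 mg at t=0 h): 315·exp(−0.03014·40) = 94.358 mg/L
Dose 2 (125 mg at t=8 h): 125·exp(−0.03014·32) = 47.652 mg/L
Dose 3 (255 mg at t=16 h): 255·exp(−0.03014·24) = 123.715 mg/L
Dose 4 (40 mg at t=24 h): 40·exp(−0.03014·16) = 24.697 mg/L
Dose 5 (500 mg at t=32 h): 500·exp(−0.03014·8) = 392.884 mg/L
C(40) = 94.358 + 47.652 + 123.715 + 24.697 + 392.884 = 683.307 mg/L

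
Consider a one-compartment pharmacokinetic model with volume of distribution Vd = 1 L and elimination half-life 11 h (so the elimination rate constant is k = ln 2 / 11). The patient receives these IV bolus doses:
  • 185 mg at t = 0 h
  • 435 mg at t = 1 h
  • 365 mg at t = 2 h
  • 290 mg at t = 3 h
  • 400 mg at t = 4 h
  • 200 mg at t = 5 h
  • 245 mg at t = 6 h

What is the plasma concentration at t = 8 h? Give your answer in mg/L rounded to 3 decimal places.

k = ln 2 / 11 = 0.06301 per h
Dose 1 (185 mg at t=0 h): 185·exp(−0.06301·8) = 111.748 mg/L
Dose 2 (435 mg at t=1 h): 435·exp(−0.06301·7) = 279.850 mg/L
Dose 3 (365 mg at t=2 h): 365·exp(−0.06301·6) = 250.089 mg/L
Dose 4 (290 mg at t=3 h): 290·exp(−0.06301·5) = 211.625 mg/L
Dose 5 (400 mg at t=4 h): 400·exp(−0.06301·4) = 310.881 mg/L
Dose 6 (200 mg at t=5 h): 200·exp(−0.06301·3) = 165.551 mg/L
Dose 7 (245 mg at t=6 h): 245·exp(−0.06301·2) = 215.990 mg/L
C(8) = 111.748 + 279.850 + 250.089 + 211.625 + 310.881 + 165.551 + 215.990 = 1545.733 mg/L

1545.733 mg/L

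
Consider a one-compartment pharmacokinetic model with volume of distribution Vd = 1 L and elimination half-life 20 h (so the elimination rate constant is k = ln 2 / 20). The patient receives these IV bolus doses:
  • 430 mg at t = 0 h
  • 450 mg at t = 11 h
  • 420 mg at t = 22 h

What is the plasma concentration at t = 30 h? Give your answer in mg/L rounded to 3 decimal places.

k = ln 2 / 20 = 0.03466 per h
Dose 1 (430 mg at t=0 h): 430·exp(−0.03466·30) = 152.028 mg/L
Dose 2 (450 mg at t=11 h): 450·exp(−0.03466·19) = 232.935 mg/L
Dose 3 (420 mg at t=22 h): 420·exp(−0.03466·8) = 318.300 mg/L
C(30) = 152.028 + 232.935 + 318.300 = 703.263 mg/L

703.263 mg/L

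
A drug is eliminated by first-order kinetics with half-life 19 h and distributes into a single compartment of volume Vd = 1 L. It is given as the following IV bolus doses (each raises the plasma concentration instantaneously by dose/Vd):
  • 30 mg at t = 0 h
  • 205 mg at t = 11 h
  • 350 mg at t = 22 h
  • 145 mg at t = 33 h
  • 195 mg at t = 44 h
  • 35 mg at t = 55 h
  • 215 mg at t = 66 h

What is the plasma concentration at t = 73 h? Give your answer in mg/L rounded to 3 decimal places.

k = ln 2 / 19 = 0.03648 per h
Dose 1 (30 mg at t=0 h): 30·exp(−0.03648·73) = 2.092 mg/L
Dose 2 (205 mg at t=11 h): 205·exp(−0.03648·62) = 21.352 mg/L
Dose 3 (350 mg at t=22 h): 350·exp(−0.03648·51) = 54.455 mg/L
Dose 4 (145 mg at t=33 h): 145·exp(−0.03648·40) = 33.699 mg/L
Dose 5 (195 mg at t=44 h): 195·exp(−0.03648·29) = 67.697 mg/L
Dose 6 (35 mg at t=55 h): 35·exp(−0.03648·18) = 18.150 mg/L
Dose 7 (215 mg at t=66 h): 215·exp(−0.03648·7) = 166.545 mg/L
C(73) = 2.092 + 21.352 + 54.455 + 33.699 + 67.697 + 18.150 + 166.545 = 363.991 mg/L

363.991 mg/L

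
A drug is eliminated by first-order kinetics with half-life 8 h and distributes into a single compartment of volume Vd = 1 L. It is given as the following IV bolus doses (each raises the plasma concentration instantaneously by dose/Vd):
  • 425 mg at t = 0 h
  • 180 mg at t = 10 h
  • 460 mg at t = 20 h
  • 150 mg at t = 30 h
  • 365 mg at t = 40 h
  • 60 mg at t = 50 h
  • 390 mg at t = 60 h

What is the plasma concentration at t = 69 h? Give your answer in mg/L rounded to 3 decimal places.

k = ln 2 / 8 = 0.08664 per h
Dose 1 (425 mg at t=0 h): 425·exp(−0.08664·69) = 1.076 mg/L
Dose 2 (180 mg at t=10 h): 180·exp(−0.08664·59) = 1.084 mg/L
Dose 3 (460 mg at t=20 h): 460·exp(−0.08664·49) = 6.591 mg/L
Dose 4 (150 mg at t=30 h): 150·exp(−0.08664·39) = 5.112 mg/L
Dose 5 (365 mg at t=40 h): 365·exp(−0.08664·29) = 29.584 mg/L
Dose 6 (60 mg at t=50 h): 60·exp(−0.08664·19) = 11.567 mg/L
Dose 7 (390 mg at t=60 h): 390·exp(−0.08664·9) = 178.816 mg/L
C(69) = 1.076 + 1.084 + 6.591 + 5.112 + 29.584 + 11.567 + 178.816 = 233.830 mg/L

233.830 mg/L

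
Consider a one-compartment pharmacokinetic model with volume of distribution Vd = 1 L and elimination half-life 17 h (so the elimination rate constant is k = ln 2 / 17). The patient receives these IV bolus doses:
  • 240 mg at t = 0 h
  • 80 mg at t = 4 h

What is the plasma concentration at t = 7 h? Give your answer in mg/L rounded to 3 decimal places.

k = ln 2 / 17 = 0.04077 per h
Dose 1 (240 mg at t=0 h): 240·exp(−0.04077·7) = 180.409 mg/L
Dose 2 (80 mg at t=4 h): 80·exp(−0.04077·3) = 70.789 mg/L
C(7) = 180.409 + 70.789 = 251.198 mg/L

251.198 mg/L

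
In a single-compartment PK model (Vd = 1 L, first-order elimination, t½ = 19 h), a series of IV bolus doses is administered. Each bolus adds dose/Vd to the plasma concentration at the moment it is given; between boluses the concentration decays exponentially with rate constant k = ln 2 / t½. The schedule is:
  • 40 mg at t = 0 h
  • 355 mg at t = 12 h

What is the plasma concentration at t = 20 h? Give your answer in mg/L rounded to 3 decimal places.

k = ln 2 / 19 = 0.03648 per h
Dose 1 (40 mg at t=0 h): 40·exp(−0.03648·20) = 19.284 mg/L
Dose 2 (355 mg at t=12 h): 355·exp(−0.03648·8) = 265.142 mg/L
C(20) = 19.284 + 265.142 = 284.426 mg/L

284.426 mg/L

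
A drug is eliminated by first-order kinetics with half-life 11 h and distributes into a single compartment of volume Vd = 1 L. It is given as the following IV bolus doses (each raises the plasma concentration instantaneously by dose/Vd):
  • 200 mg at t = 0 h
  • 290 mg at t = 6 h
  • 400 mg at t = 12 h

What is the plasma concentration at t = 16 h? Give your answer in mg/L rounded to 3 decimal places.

k = ln 2 / 11 = 0.06301 per h
Dose 1 (200 mg at t=0 h): 200·exp(−0.06301·16) = 72.974 mg/L
Dose 2 (290 mg at t=6 h): 290·exp(−0.06301·10) = 154.431 mg/L
Dose 3 (400 mg at t=12 h): 400·exp(−0.06301·4) = 310.881 mg/L
C(16) = 72.974 + 154.431 + 310.881 = 538.286 mg/L

538.286 mg/L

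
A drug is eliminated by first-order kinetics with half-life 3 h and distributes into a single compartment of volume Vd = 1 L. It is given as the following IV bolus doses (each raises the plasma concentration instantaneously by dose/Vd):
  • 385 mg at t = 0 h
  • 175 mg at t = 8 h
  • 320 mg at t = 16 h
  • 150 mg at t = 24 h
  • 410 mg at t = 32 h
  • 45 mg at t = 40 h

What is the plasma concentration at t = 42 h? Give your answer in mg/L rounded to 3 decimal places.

72.248 mg/L

k = ln 2 / 3 = 0.23105 per h
Dose 1 (385 mg at t=0 h): 385·exp(−0.23105·42) = 0.023 mg/L
Dose 2 (175 mg at t=8 h): 175·exp(−0.23105·34) = 0.068 mg/L
Dose 3 (320 mg at t=16 h): 320·exp(−0.23105·26) = 0.787 mg/L
Dose 4 (150 mg at t=24 h): 150·exp(−0.23105·18) = 2.344 mg/L
Dose 5 (410 mg at t=32 h): 410·exp(−0.23105·10) = 40.677 mg/L
Dose 6 (45 mg at t=40 h): 45·exp(−0.23105·2) = 28.348 mg/L
C(42) = 0.023 + 0.068 + 0.787 + 2.344 + 40.677 + 28.348 = 72.248 mg/L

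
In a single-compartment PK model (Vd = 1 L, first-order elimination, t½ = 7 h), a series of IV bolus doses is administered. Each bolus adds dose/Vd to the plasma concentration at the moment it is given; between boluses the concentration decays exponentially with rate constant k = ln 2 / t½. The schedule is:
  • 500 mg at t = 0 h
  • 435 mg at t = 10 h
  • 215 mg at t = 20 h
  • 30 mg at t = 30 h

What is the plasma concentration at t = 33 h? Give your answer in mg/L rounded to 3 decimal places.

145.288 mg/L

k = ln 2 / 7 = 0.09902 per h
Dose 1 (500 mg at t=0 h): 500·exp(−0.09902·33) = 19.047 mg/L
Dose 2 (435 mg at t=10 h): 435·exp(−0.09902·23) = 44.606 mg/L
Dose 3 (215 mg at t=20 h): 215·exp(−0.09902·13) = 59.345 mg/L
Dose 4 (30 mg at t=30 h): 30·exp(−0.09902·3) = 22.290 mg/L
C(33) = 19.047 + 44.606 + 59.345 + 22.290 = 145.288 mg/L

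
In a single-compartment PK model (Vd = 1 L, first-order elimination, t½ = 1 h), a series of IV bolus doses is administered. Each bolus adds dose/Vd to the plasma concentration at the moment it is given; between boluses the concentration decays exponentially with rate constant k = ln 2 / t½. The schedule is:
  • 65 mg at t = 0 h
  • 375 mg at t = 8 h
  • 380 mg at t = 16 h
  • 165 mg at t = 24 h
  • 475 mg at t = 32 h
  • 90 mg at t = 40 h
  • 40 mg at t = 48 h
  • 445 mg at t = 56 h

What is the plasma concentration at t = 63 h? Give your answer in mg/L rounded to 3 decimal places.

3.478 mg/L

k = ln 2 / 1 = 0.69315 per h
Dose 1 (65 mg at t=0 h): 65·exp(−0.69315·63) = 0.000 mg/L
Dose 2 (375 mg at t=8 h): 375·exp(−0.69315·55) = 0.000 mg/L
Dose 3 (380 mg at t=16 h): 380·exp(−0.69315·47) = 0.000 mg/L
Dose 4 (165 mg at t=24 h): 165·exp(−0.69315·39) = 0.000 mg/L
Dose 5 (475 mg at t=32 h): 475·exp(−0.69315·31) = 0.000 mg/L
Dose 6 (90 mg at t=40 h): 90·exp(−0.69315·23) = 0.000 mg/L
Dose 7 (40 mg at t=48 h): 40·exp(−0.69315·15) = 0.001 mg/L
Dose 8 (445 mg at t=56 h): 445·exp(−0.69315·7) = 3.477 mg/L
C(63) = 0.000 + 0.000 + 0.000 + 0.000 + 0.000 + 0.000 + 0.001 + 3.477 = 3.478 mg/L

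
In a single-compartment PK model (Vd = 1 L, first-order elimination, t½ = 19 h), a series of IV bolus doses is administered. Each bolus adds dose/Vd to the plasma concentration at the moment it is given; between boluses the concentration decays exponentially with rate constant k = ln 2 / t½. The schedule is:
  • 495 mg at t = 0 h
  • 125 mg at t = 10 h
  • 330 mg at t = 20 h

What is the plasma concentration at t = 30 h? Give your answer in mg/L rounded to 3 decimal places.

455.078 mg/L

k = ln 2 / 19 = 0.03648 per h
Dose 1 (495 mg at t=0 h): 495·exp(−0.03648·30) = 165.689 mg/L
Dose 2 (125 mg at t=10 h): 125·exp(−0.03648·20) = 60.261 mg/L
Dose 3 (330 mg at t=20 h): 330·exp(−0.03648·10) = 229.127 mg/L
C(30) = 165.689 + 60.261 + 229.127 = 455.078 mg/L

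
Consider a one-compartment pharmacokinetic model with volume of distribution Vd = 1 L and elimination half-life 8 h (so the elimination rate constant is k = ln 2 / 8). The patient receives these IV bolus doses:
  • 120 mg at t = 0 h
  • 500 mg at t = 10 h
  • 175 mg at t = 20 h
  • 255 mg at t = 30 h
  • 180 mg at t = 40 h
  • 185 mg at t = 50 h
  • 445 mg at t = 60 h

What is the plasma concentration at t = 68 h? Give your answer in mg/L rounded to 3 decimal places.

293.128 mg/L

k = ln 2 / 8 = 0.08664 per h
Dose 1 (120 mg at t=0 h): 120·exp(−0.08664·68) = 0.331 mg/L
Dose 2 (500 mg at t=10 h): 500·exp(−0.08664·58) = 3.285 mg/L
Dose 3 (175 mg at t=20 h): 175·exp(−0.08664·48) = 2.734 mg/L
Dose 4 (255 mg at t=30 h): 255·exp(−0.08664·38) = 9.476 mg/L
Dose 5 (180 mg at t=40 h): 180·exp(−0.08664·28) = 15.910 mg/L
Dose 6 (185 mg at t=50 h): 185·exp(−0.08664·18) = 38.891 mg/L
Dose 7 (445 mg at t=60 h): 445·exp(−0.08664·8) = 222.500 mg/L
C(68) = 0.331 + 3.285 + 2.734 + 9.476 + 15.910 + 38.891 + 222.500 = 293.128 mg/L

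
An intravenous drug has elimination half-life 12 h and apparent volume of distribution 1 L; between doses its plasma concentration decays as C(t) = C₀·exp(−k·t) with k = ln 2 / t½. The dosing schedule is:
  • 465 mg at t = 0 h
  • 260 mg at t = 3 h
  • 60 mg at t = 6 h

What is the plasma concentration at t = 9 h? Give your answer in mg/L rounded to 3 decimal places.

k = ln 2 / 12 = 0.05776 per h
Dose 1 (465 mg at t=0 h): 465·exp(−0.05776·9) = 276.491 mg/L
Dose 2 (260 mg at t=3 h): 260·exp(−0.05776·6) = 183.848 mg/L
Dose 3 (60 mg at t=6 h): 60·exp(−0.05776·3) = 50.454 mg/L
C(9) = 276.491 + 183.848 + 50.454 = 510.792 mg/L

510.792 mg/L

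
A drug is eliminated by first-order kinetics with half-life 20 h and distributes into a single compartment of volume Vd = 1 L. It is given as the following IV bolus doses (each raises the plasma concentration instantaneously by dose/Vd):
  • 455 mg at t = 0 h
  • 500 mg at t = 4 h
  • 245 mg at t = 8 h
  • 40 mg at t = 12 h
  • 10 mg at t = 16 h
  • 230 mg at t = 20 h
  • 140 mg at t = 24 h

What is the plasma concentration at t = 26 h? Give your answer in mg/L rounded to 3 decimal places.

898.475 mg/L

k = ln 2 / 20 = 0.03466 per h
Dose 1 (455 mg at t=0 h): 455·exp(−0.03466·26) = 184.787 mg/L
Dose 2 (500 mg at t=4 h): 500·exp(−0.03466·22) = 233.258 mg/L
Dose 3 (245 mg at t=8 h): 245·exp(−0.03466·18) = 131.292 mg/L
Dose 4 (40 mg at t=12 h): 40·exp(−0.03466·14) = 24.623 mg/L
Dose 5 (10 mg at t=16 h): 10·exp(−0.03466·10) = 7.071 mg/L
Dose 6 (230 mg at t=20 h): 230·exp(−0.03466·6) = 186.818 mg/L
Dose 7 (140 mg at t=24 h): 140·exp(−0.03466·2) = 130.625 mg/L
C(26) = 184.787 + 233.258 + 131.292 + 24.623 + 7.071 + 186.818 + 130.625 = 898.475 mg/L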